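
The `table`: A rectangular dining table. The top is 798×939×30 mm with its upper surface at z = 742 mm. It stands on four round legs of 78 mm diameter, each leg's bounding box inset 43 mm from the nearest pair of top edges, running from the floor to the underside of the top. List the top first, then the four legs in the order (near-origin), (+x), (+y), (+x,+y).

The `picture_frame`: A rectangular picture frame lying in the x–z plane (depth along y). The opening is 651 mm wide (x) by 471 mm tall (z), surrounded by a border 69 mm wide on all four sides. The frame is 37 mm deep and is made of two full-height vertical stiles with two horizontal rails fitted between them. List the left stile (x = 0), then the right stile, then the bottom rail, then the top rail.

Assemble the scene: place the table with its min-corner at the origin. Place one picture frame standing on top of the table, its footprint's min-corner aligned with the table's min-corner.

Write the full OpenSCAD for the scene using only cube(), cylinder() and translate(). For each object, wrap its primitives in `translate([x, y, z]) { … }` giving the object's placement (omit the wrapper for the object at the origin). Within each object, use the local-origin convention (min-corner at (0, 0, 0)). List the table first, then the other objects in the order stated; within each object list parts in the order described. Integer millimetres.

translate([0, 0, 712]) cube([798, 939, 30]);
translate([82, 82, 0]) cylinder(h = 712, r = 39);
translate([716, 82, 0]) cylinder(h = 712, r = 39);
translate([82, 857, 0]) cylinder(h = 712, r = 39);
translate([716, 857, 0]) cylinder(h = 712, r = 39);
translate([0, 0, 742]) {
  cube([69, 37, 609]);
  translate([720, 0, 0]) cube([69, 37, 609]);
  translate([69, 0, 0]) cube([651, 37, 69]);
  translate([69, 0, 540]) cube([651, 37, 69]);
}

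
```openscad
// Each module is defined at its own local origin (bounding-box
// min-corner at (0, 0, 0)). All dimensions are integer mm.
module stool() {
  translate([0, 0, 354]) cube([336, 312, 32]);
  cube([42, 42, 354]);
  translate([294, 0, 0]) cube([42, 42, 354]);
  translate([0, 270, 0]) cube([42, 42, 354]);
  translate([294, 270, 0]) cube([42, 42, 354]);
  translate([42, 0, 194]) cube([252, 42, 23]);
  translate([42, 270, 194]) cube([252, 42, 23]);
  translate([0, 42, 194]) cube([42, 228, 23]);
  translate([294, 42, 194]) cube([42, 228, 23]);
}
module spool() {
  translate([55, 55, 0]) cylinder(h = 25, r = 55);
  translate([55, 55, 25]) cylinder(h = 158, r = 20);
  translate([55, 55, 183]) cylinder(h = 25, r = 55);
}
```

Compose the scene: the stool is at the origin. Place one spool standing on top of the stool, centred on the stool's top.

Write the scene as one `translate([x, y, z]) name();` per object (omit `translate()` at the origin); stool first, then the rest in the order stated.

stool();
translate([113, 101, 386]) spool();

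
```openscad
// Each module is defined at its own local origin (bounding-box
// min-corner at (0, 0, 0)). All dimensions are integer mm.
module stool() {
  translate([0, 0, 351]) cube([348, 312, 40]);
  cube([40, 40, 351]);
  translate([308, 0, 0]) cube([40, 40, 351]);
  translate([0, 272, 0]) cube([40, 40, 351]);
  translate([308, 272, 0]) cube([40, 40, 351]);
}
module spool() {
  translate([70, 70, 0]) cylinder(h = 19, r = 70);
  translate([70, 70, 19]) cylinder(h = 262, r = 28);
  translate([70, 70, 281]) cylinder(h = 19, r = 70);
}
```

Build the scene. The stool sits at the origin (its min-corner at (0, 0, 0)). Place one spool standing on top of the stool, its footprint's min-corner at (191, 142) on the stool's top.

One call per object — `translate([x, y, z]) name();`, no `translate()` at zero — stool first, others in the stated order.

stool();
translate([191, 142, 391]) spool();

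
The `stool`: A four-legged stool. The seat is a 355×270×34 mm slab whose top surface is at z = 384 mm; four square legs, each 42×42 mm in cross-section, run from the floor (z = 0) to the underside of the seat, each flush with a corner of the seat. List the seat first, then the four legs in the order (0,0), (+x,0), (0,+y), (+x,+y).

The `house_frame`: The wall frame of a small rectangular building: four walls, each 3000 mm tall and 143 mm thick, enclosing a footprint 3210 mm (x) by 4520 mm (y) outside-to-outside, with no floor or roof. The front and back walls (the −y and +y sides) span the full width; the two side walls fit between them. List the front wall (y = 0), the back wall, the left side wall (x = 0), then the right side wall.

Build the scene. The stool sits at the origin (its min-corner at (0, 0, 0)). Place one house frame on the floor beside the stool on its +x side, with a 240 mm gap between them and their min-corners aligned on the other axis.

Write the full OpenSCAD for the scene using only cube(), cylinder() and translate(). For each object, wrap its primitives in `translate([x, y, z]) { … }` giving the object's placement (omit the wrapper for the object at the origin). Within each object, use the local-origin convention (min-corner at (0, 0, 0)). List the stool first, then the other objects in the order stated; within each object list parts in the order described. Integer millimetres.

translate([0, 0, 350]) cube([355, 270, 34]);
cube([42, 42, 350]);
translate([313, 0, 0]) cube([42, 42, 350]);
translate([0, 228, 0]) cube([42, 42, 350]);
translate([313, 228, 0]) cube([42, 42, 350]);
translate([595, 0, 0]) {
  cube([3210, 143, 3000]);
  translate([0, 4377, 0]) cube([3210, 143, 3000]);
  translate([0, 143, 0]) cube([143, 4234, 3000]);
  translate([3067, 143, 0]) cube([143, 4234, 3000]);
}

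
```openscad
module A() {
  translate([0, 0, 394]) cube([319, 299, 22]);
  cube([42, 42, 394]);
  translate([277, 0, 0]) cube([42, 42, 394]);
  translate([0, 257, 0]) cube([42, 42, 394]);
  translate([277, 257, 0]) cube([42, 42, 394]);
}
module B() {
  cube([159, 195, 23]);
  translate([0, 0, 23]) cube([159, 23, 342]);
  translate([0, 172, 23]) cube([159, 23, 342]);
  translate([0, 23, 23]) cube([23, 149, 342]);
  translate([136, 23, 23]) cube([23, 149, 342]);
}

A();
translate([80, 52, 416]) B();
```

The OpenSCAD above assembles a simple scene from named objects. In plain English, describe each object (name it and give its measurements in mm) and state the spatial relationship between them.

A is a four-legged stool. The seat is 319×299 mm, 22 mm thick, top at z = 416 mm. It stands on four square legs, each 42×42 mm in cross-section, from z = 0 to the seat underside, each flush with a corner of the seat.

B is an open storage box with external size 159×195×365 mm and wall thickness 23 mm (the base is also 23 mm thick). The base covers the whole footprint; the four walls stand on the base, with the y-facing walls full-width and the x-facing walls fitting between their inner faces.

The open box is on top of the stool, centred.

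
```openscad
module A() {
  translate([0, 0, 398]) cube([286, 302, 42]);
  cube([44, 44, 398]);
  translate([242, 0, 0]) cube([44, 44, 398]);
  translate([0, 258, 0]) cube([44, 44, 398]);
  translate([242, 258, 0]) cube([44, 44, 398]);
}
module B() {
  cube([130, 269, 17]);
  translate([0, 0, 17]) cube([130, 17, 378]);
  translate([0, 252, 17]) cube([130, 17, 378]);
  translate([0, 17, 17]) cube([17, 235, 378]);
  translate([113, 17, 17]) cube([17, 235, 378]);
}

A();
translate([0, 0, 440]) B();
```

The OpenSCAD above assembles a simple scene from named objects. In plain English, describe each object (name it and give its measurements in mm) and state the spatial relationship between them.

A is a four-legged stool. The seat is 286×302 mm, 42 mm thick, top at z = 440 mm. It stands on four square legs, each 44×44 mm in cross-section, from z = 0 to the seat underside, each flush with a corner of the seat.

B is an open storage box with external size 130×269×395 mm and wall thickness 17 mm (the base is also 17 mm thick). The base covers the whole footprint; the four walls stand on the base, with the y-facing walls full-width and the x-facing walls fitting between their inner faces.

The open box is on top of the stool.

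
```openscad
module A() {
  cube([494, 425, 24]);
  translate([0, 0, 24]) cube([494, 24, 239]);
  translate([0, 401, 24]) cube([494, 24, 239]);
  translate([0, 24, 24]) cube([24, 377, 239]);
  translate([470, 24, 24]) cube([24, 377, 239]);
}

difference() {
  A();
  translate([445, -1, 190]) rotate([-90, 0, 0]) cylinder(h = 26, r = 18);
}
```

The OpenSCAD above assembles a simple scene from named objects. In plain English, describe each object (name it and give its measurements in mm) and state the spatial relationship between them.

A is an open storage box with external size 494×425×263 mm and wall thickness 24 mm (the base is also 24 mm thick). The base covers the whole footprint; the four walls stand on the base, with the y-facing walls full-width and the x-facing walls fitting between their inner faces.

The open box has a circular hole of radius 18 mm through its front wall, centred at (x = 445, z = 190).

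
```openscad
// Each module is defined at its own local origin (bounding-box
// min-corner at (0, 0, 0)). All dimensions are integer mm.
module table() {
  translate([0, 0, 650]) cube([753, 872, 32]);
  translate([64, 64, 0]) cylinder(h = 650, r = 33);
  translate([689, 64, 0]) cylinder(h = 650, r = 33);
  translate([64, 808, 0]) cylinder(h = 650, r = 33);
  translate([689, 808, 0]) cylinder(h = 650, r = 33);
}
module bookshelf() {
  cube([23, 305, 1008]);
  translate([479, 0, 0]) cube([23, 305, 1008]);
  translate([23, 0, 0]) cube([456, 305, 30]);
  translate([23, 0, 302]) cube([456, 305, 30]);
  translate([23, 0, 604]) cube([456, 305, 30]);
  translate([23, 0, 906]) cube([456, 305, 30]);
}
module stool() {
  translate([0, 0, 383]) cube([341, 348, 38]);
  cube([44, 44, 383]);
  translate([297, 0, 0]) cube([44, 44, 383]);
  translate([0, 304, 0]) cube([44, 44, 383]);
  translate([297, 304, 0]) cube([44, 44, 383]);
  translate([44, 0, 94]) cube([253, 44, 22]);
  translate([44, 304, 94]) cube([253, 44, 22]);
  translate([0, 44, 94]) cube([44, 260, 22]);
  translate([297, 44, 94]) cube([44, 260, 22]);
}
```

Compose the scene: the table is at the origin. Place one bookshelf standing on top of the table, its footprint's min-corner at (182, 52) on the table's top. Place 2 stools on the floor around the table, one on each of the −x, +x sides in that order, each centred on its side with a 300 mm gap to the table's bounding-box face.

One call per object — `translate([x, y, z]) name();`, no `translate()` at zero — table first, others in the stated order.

table();
translate([182, 52, 682]) bookshelf();
translate([-641, 262, 0]) stool();
translate([1053, 262, 0]) stool();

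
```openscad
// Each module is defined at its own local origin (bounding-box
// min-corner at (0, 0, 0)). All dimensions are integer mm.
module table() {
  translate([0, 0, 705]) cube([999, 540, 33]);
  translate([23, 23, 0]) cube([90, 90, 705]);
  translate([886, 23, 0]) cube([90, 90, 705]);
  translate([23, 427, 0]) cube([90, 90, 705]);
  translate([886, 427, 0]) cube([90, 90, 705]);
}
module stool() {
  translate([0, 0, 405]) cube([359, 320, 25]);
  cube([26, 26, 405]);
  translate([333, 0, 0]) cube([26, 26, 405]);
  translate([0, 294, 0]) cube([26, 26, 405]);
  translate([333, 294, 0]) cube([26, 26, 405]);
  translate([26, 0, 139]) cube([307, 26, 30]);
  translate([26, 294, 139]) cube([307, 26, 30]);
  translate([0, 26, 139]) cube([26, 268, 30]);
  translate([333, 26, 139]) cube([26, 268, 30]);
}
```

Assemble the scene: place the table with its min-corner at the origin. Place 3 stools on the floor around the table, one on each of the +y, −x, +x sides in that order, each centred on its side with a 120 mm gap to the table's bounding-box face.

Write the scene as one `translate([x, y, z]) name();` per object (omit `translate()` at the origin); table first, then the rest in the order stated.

table();
translate([320, 660, 0]) stool();
translate([-479, 110, 0]) stool();
translate([1119, 110, 0]) stool();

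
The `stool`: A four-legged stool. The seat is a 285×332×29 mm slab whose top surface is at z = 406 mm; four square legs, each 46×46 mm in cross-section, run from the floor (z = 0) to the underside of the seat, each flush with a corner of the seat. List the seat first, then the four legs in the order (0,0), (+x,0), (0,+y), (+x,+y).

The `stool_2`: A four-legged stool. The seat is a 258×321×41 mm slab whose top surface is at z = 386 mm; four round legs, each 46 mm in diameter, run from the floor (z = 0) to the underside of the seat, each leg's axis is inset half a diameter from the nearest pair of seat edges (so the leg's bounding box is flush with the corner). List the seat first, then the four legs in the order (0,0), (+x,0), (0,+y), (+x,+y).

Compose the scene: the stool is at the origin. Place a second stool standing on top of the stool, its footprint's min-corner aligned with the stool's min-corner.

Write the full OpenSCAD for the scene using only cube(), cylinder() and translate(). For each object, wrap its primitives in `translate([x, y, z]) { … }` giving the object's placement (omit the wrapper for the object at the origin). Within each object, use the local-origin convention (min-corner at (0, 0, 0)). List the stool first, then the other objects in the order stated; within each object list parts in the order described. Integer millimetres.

translate([0, 0, 377]) cube([285, 332, 29]);
cube([46, 46, 377]);
translate([239, 0, 0]) cube([46, 46, 377]);
translate([0, 286, 0]) cube([46, 46, 377]);
translate([239, 286, 0]) cube([46, 46, 377]);
translate([0, 0, 406]) {
  translate([0, 0, 345]) cube([258, 321, 41]);
  translate([23, 23, 0]) cylinder(h = 345, r = 23);
  translate([235, 23, 0]) cylinder(h = 345, r = 23);
  translate([23, 298, 0]) cylinder(h = 345, r = 23);
  translate([235, 298, 0]) cylinder(h = 345, r = 23);
}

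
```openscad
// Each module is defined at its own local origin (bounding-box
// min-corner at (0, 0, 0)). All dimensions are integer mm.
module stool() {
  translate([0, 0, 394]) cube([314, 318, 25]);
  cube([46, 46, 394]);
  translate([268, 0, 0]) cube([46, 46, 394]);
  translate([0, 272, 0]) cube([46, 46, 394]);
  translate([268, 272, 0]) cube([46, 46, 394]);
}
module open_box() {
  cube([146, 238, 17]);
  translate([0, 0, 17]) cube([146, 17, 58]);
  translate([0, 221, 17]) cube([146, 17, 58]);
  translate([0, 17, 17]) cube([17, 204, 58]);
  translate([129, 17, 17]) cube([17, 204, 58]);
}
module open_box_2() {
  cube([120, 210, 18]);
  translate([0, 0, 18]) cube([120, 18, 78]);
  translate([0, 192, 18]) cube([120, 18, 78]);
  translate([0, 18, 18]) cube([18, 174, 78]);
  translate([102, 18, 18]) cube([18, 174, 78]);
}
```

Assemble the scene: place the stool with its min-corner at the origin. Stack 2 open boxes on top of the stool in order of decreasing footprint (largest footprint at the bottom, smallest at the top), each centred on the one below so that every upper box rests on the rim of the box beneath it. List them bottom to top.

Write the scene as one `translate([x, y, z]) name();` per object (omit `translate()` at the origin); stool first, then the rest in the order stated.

stool();
translate([84, 40, 419]) open_box();
translate([97, 54, 494]) open_box_2();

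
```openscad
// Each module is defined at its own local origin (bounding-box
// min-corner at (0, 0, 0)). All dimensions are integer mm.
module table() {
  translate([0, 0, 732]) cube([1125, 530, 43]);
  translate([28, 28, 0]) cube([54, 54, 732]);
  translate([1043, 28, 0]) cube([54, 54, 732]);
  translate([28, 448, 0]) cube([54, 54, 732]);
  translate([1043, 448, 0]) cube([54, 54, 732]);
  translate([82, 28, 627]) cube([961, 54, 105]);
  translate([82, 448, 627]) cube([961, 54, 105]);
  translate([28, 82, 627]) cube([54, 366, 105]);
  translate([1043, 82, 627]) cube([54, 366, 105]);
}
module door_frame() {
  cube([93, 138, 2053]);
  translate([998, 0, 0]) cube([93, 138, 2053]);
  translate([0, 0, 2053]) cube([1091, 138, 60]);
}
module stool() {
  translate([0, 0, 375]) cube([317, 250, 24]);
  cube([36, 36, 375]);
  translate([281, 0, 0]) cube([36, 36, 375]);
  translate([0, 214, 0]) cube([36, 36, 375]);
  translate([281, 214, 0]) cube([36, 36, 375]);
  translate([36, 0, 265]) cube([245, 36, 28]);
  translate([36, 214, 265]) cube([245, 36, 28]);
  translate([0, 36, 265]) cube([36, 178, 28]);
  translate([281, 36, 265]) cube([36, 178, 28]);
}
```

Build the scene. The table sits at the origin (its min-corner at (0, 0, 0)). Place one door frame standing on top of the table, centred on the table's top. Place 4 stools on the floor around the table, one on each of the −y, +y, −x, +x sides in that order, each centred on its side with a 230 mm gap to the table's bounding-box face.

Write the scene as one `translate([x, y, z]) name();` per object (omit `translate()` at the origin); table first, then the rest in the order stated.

table();
translate([17, 196, 775]) door_frame();
translate([404, -480, 0]) stool();
translate([404, 760, 0]) stool();
translate([-547, 140, 0]) stool();
translate([1355, 140, 0]) stool();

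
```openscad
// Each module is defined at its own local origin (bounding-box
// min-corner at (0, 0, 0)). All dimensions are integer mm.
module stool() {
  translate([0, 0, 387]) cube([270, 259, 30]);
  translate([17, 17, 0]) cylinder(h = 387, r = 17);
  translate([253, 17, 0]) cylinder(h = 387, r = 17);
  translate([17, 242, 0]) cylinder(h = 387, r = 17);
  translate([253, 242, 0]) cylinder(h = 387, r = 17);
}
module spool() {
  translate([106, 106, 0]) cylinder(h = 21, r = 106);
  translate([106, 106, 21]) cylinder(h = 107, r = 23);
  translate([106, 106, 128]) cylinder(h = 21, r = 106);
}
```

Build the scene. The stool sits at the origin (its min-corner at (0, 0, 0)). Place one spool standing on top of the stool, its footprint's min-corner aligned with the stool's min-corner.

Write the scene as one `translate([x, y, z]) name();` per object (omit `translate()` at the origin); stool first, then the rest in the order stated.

stool();
translate([0, 0, 417]) spool();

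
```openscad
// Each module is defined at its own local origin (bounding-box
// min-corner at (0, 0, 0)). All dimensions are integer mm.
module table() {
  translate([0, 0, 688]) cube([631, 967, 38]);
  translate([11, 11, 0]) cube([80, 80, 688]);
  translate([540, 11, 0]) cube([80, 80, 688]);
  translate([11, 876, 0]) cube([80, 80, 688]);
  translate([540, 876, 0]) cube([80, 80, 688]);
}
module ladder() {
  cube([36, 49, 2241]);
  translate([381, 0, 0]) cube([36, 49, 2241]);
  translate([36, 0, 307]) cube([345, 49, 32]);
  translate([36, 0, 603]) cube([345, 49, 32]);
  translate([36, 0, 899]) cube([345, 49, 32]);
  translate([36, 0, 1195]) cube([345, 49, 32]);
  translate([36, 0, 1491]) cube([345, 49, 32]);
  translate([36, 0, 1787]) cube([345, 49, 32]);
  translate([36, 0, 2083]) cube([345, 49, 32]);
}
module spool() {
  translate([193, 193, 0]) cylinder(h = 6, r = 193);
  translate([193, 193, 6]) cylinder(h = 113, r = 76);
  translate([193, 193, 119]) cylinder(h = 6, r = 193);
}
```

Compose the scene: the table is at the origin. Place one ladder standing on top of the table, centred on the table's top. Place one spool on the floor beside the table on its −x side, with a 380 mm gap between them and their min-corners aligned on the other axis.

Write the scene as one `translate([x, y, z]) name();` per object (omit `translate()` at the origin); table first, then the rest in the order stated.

table();
translate([107, 459, 726]) ladder();
translate([-766, 0, 0]) spool();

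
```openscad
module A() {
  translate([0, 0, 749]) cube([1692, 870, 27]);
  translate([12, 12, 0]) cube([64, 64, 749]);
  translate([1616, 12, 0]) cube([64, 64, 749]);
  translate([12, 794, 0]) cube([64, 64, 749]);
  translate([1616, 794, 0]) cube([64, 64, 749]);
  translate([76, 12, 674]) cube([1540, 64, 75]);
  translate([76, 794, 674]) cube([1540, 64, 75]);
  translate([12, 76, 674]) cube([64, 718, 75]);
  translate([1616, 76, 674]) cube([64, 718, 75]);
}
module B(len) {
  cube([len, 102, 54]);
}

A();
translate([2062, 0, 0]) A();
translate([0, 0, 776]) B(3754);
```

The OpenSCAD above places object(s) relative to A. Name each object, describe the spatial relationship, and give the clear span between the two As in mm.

Second table starts at x = 2062; first ends at x = 1692; clear span = 2062 − 1692 = 370 mm.

A is a table. B is a beam. A beam spans the tops of two tables. The clear span between the two tables is 370 mm.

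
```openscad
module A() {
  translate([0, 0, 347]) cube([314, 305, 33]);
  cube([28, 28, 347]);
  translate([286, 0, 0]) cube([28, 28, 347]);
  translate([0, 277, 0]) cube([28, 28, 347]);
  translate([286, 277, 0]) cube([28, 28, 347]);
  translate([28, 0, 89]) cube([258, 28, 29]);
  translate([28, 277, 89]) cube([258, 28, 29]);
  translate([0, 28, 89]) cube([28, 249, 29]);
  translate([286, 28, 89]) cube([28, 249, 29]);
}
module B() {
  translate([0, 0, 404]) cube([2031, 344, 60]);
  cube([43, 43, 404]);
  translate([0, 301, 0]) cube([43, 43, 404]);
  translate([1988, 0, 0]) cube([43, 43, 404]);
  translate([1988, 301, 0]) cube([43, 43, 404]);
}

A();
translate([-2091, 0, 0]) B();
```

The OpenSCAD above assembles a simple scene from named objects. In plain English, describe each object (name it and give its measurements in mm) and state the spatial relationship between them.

A is a four-legged stool. The seat is a 314×305×33 mm slab whose top surface is at z = 380 mm; four square legs, each 28×28 mm in cross-section, run from the floor (z = 0) to the underside of the seat, each flush with a corner of the seat. Four stretchers, 28 mm wide and 29 mm tall, connect adjacent legs with their undersides at z = 89 mm, each running between the inner faces of the legs it joins and aligned with the legs' outer faces on the other axis.

B is a bench: a 2031×344 mm seat slab, 60 mm thick, top at z = 464 mm, on four 43×43 mm square legs flush with the seat corners and standing on z = 0.

The bench is on the floor beside the stool on its −x side.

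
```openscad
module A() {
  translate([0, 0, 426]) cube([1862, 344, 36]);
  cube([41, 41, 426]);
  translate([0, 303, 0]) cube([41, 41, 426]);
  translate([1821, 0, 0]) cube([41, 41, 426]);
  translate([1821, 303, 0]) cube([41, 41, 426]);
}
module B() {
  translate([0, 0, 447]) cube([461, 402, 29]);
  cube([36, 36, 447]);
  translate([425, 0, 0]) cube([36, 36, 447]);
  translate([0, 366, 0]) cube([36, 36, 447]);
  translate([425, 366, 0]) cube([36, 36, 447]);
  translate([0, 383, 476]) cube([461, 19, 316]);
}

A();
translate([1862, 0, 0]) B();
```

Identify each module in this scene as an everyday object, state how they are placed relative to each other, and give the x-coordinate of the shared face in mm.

A is a bench. B is a chair. The chair is against the bench's +x side, with their −y faces flush. The x-coordinate of the shared face is 1862 mm.

The bench's +x face and the chair's −x face are both at x = 1862 mm.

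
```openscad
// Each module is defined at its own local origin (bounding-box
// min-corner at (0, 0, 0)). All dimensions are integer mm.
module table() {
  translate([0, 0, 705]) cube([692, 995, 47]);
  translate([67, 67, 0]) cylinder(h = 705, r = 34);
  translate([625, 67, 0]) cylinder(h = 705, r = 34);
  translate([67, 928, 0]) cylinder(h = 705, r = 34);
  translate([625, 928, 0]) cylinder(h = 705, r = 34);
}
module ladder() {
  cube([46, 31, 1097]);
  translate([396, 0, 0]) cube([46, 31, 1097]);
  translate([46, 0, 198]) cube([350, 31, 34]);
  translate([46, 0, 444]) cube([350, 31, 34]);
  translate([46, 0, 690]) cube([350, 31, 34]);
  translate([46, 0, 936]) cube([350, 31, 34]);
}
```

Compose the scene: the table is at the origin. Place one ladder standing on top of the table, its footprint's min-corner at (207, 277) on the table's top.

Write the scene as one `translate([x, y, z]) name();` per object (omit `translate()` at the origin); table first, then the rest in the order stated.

table();
translate([207, 277, 752]) ladder();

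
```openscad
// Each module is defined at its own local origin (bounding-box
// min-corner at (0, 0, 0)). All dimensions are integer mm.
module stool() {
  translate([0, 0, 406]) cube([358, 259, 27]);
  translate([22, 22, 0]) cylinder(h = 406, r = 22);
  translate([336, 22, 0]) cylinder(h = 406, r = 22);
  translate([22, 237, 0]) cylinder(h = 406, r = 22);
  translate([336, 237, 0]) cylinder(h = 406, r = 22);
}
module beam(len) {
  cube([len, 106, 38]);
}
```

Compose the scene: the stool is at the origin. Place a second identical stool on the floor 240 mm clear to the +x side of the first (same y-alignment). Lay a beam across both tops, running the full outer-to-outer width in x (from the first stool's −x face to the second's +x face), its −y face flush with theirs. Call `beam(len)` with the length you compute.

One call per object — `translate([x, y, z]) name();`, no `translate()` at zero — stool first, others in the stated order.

stool();
translate([598, 0, 0]) stool();
translate([0, 0, 433]) beam(956);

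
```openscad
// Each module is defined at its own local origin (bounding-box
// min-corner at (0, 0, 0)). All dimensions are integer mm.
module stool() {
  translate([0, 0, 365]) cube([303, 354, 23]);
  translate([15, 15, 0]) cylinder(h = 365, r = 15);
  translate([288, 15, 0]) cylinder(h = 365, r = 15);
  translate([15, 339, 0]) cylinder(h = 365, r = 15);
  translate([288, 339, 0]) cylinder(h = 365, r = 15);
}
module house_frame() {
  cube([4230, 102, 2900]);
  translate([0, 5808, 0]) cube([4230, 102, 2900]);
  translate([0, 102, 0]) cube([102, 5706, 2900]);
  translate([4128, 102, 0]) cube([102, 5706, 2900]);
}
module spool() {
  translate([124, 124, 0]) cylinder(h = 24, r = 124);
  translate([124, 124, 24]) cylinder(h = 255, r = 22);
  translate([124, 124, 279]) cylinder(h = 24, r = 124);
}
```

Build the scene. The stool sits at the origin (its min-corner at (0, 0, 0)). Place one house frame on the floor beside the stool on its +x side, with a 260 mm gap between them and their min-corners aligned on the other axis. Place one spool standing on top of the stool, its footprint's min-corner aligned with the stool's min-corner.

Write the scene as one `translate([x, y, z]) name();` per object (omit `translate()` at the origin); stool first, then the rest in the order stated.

stool();
translate([563, 0, 0]) house_frame();
translate([0, 0, 388]) spool();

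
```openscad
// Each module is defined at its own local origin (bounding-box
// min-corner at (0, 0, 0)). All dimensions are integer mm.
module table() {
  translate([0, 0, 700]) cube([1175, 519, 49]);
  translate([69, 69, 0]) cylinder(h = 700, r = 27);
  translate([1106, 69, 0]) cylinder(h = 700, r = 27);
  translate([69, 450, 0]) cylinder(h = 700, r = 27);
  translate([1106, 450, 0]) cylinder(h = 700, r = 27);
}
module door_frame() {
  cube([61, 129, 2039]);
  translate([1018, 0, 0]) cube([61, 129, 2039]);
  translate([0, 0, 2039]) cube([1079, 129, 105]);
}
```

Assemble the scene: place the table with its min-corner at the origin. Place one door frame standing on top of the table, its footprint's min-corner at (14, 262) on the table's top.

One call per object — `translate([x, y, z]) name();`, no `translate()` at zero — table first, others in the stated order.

table();
translate([14, 262, 749]) door_frame();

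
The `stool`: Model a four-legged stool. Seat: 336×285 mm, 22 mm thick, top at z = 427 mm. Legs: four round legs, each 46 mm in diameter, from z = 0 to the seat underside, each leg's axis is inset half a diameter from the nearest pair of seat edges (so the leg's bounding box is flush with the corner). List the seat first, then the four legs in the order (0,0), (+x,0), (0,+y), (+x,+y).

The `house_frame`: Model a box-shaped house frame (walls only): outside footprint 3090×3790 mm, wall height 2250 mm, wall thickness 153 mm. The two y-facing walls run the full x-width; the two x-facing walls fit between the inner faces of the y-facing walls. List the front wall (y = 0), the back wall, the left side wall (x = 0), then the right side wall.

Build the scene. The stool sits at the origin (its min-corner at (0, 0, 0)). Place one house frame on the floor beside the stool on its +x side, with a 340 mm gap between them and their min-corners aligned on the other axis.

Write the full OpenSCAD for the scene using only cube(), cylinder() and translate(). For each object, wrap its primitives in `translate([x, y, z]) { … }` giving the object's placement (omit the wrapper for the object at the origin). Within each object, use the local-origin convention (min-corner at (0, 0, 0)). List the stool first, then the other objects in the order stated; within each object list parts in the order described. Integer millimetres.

translate([0, 0, 405]) cube([336, 285, 22]);
translate([23, 23, 0]) cylinder(h = 405, r = 23);
translate([313, 23, 0]) cylinder(h = 405, r = 23);
translate([23, 262, 0]) cylinder(h = 405, r = 23);
translate([313, 262, 0]) cylinder(h = 405, r = 23);
translate([676, 0, 0]) {
  cube([3090, 153, 2250]);
  translate([0, 3637, 0]) cube([3090, 153, 2250]);
  translate([0, 153, 0]) cube([153, 3484, 2250]);
  translate([2937, 153, 0]) cube([153, 3484, 2250]);
}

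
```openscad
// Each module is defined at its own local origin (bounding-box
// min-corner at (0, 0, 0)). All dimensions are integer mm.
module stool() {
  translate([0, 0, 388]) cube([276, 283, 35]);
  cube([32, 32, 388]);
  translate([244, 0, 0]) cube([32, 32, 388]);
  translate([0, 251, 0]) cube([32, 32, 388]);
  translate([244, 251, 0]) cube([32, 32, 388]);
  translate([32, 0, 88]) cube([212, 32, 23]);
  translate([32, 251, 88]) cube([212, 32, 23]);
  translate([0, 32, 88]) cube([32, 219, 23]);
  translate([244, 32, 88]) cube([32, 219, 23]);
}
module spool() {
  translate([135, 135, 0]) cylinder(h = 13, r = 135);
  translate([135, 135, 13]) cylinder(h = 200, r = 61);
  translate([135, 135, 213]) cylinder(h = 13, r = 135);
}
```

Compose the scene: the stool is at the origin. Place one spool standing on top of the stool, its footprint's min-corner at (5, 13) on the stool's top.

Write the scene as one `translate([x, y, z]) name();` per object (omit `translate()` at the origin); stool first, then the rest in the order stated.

stool();
translate([5, 13, 423]) spool();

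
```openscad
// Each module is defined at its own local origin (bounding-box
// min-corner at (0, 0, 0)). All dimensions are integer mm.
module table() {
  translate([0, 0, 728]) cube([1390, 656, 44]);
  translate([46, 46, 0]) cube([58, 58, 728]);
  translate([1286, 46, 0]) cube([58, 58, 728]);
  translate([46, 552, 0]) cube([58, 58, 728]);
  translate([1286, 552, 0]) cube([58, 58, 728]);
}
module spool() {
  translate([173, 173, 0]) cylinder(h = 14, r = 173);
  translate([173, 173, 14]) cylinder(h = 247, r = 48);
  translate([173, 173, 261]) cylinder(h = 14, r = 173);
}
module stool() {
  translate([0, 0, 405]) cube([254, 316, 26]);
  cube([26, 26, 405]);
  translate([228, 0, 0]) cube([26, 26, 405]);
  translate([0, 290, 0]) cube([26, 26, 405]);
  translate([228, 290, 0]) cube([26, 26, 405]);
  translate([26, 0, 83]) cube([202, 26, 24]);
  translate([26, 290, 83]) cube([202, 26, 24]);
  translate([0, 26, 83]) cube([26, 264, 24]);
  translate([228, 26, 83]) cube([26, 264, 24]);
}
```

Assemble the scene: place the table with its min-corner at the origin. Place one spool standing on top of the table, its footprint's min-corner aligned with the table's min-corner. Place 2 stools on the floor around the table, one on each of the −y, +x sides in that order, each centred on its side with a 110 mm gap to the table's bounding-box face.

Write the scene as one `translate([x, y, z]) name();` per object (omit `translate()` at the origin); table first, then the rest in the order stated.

table();
translate([0, 0, 772]) spool();
translate([568, -426, 0]) stool();
translate([1500, 170, 0]) stool();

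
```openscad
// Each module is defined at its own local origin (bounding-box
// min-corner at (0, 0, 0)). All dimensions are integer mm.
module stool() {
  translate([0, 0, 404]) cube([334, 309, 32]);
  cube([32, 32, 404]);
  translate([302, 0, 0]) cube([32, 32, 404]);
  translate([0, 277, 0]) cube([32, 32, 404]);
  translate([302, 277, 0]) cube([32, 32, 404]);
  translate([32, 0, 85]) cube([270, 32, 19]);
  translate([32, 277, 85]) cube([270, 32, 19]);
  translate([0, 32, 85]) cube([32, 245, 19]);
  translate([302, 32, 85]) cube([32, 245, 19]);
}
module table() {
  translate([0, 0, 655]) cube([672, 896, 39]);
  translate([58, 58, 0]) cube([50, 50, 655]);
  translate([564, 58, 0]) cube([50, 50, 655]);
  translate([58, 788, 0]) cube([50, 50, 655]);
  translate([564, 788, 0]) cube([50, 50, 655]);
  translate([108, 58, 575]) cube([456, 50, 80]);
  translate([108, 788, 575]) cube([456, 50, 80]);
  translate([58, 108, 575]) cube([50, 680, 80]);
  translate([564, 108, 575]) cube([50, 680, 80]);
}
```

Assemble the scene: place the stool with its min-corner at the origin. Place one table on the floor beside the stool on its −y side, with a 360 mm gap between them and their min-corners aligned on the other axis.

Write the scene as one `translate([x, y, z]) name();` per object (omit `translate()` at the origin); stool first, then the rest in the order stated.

stool();
translate([0, -1256, 0]) table();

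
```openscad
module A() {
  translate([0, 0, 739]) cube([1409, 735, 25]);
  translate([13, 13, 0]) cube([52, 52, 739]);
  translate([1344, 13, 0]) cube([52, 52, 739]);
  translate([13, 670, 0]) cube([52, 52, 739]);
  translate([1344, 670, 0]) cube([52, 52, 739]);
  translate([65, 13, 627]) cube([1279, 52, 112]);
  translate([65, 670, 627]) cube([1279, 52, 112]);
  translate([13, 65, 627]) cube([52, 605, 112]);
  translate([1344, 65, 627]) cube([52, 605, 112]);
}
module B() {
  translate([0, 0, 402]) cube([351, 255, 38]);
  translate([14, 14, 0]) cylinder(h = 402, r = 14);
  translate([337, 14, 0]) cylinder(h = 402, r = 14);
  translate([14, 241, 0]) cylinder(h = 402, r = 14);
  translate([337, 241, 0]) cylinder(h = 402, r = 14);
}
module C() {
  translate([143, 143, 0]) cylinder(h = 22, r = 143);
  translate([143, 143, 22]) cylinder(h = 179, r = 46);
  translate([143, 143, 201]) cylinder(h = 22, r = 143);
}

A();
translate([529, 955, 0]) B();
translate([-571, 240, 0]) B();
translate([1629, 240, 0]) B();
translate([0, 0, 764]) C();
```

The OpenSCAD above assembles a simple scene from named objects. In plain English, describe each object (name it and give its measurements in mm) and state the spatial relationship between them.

A is a rectangular dining table. The top is 1409×735×25 mm with its upper surface at z = 764 mm. It stands on four 52×52 mm square legs, each inset 13 mm from the nearest pair of top edges, running from the floor to the underside of the top. Four apron rails, 52 mm thick and 112 mm tall, run between adjacent legs with their top edges flush with the underside of the top and their outer faces flush with the legs' outer faces.

B is a four-legged stool. The seat is 351×255 mm, 38 mm thick, top at z = 440 mm. It stands on four round legs, each 28 mm in diameter, from z = 0 to the seat underside, each leg's axis is inset half a diameter from the nearest pair of seat edges (so the leg's bounding box is flush with the corner).

C is a spool: two coaxial disc flanges of radius 143 mm and thickness 22 mm, joined by a core cylinder of radius 46 mm and height 179 mm. The lower flange rests on z = 0 and the three cylinders share a vertical axis.

Three stools sit around the table at the +y, −x, +x sides. The spool is on top of the table.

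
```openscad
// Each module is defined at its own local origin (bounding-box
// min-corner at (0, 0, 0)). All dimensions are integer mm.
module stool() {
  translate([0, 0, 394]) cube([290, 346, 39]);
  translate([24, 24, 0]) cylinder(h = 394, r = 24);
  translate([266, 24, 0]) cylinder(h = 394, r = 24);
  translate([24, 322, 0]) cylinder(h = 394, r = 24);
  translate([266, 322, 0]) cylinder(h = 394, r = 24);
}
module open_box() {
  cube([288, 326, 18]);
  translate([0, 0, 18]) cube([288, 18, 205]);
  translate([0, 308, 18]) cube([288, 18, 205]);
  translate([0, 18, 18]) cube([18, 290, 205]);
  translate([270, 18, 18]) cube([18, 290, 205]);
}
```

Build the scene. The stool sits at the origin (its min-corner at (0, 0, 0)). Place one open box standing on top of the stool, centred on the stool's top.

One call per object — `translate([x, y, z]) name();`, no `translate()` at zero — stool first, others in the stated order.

stool();
translate([1, 10, 433]) open_box();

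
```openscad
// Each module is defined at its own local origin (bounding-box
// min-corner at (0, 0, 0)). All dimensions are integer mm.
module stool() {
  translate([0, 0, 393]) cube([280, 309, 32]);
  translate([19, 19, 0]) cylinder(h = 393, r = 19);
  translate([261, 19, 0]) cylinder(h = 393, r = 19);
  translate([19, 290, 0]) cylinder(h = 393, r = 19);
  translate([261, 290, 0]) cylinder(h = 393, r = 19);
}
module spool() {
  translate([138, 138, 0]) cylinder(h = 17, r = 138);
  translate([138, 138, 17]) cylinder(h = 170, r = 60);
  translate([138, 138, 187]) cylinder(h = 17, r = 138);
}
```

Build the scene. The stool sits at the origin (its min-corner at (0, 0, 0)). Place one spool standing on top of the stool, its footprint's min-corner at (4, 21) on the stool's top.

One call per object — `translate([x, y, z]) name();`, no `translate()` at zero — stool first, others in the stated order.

stool();
translate([4, 21, 425]) spool();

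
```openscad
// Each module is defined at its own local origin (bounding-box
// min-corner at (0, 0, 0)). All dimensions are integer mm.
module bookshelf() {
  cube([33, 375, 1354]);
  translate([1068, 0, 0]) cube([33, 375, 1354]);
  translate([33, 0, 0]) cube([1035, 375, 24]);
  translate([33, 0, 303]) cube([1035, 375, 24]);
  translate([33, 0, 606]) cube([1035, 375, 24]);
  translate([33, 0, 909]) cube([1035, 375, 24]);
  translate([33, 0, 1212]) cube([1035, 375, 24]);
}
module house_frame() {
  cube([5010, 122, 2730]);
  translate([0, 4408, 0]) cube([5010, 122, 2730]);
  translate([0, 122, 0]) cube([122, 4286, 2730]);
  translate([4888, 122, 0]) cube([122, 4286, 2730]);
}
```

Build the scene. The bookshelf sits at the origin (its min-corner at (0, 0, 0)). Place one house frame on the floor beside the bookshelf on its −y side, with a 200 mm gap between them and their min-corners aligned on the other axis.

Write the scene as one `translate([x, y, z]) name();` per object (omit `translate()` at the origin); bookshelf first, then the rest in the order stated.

bookshelf();
translate([0, -4730, 0]) house_frame();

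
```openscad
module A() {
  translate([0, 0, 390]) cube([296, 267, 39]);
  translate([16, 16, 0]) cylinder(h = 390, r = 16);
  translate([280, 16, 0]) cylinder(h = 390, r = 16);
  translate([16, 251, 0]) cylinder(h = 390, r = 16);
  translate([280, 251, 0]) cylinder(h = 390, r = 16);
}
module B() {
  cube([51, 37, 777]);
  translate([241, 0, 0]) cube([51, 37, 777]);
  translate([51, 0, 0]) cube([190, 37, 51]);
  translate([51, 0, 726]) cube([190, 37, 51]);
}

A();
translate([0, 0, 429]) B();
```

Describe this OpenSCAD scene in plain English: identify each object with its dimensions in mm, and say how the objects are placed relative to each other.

A is a four-legged stool. The seat is 296×267 mm, 39 mm thick, top at z = 429 mm. It stands on four round legs, each 32 mm in diameter, from z = 0 to the seat underside, each leg's axis is inset half a diameter from the nearest pair of seat edges (so the leg's bounding box is flush with the corner).

B is a rectangular picture frame lying in the x–z plane (depth along y). The opening is 190 mm wide (x) by 675 mm tall (z), surrounded by a border 51 mm wide on all four sides. The frame is 37 mm deep and is made of two full-height vertical stiles with two horizontal rails fitted between them.

The picture frame is on top of the stool.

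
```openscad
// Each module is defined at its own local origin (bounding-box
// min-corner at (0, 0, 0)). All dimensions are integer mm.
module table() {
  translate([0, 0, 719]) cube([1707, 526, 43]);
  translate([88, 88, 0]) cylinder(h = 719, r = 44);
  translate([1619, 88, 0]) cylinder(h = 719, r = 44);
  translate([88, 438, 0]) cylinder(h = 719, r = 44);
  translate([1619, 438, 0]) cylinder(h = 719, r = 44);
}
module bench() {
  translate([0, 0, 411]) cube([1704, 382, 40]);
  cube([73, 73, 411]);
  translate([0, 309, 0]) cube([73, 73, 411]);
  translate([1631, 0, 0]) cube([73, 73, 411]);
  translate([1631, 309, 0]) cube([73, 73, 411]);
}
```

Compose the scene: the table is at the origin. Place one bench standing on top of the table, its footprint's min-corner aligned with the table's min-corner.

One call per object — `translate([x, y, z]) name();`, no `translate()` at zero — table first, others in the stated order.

table();
translate([0, 0, 762]) bench();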